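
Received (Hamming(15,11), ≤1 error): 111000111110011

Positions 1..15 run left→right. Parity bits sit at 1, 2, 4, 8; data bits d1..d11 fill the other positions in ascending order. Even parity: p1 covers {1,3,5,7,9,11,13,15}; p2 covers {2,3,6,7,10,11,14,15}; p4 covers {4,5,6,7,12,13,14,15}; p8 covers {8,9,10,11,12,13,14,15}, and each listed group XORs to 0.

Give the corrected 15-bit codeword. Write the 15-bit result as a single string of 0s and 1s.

s1 (pos 1,3,5,7,9,11,13,15): 1⊕1⊕0⊕1⊕1⊕1⊕0⊕1 = 0
s2 (pos 2,3,6,7,10,11,14,15): 1⊕1⊕0⊕1⊕1⊕1⊕1⊕1 = 1
s4 (pos 4,5,6,7,12,13,14,15): 0⊕0⊕0⊕1⊕0⊕0⊕1⊕1 = 1
s8 (pos 8,9,10,11,12,13,14,15): 1⊕1⊕1⊕1⊕0⊕0⊕1⊕1 = 0
Syndrome s8…s1 = 0110 → error at position 6.
Flip position 6: 111000111110011 → 111001111110011

111001111110011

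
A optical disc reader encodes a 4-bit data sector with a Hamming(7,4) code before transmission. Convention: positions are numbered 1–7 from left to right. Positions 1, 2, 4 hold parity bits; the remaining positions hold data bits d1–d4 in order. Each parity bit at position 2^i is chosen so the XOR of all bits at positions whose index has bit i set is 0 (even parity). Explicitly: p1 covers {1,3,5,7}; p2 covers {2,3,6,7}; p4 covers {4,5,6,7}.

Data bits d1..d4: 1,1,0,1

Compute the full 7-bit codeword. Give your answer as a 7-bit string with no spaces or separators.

1010101

Place data at non-parity positions: p1 p2 1 p4 1 0 1
p1 (pos 1,3,5,7): XOR of data positions = 1⊕1⊕1 = 1
p2 (pos 2,3,6,7): XOR of data positions = 1⊕0⊕1 = 0
p4 (pos 4,5,6,7): XOR of data positions = 1⊕0⊕1 = 0
Codeword: 1010101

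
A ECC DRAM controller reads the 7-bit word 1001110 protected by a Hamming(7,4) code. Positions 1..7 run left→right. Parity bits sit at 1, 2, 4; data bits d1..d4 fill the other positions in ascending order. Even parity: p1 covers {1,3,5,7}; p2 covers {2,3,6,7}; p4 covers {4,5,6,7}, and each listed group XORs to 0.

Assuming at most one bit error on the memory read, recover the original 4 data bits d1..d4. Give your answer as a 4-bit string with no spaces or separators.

0100

s1 (pos 1,3,5,7): 1⊕0⊕1⊕0 = 0
s2 (pos 2,3,6,7): 0⊕0⊕1⊕0 = 1
s4 (pos 4,5,6,7): 1⊕1⊕1⊕0 = 1
Syndrome s4…s1 = 110 → error at position 6.
Flip position 6: 1001110 → 1001100
Read data bits from positions 3,5,6,7: 0100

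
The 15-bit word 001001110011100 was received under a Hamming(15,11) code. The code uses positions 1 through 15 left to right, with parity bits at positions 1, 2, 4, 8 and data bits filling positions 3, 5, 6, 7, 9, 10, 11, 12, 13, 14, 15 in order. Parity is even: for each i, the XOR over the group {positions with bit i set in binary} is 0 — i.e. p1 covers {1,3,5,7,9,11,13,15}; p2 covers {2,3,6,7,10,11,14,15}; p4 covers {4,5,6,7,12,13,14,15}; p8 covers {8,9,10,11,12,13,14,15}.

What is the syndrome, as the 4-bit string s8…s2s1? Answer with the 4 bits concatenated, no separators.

s1 (pos 1,3,5,7,9,11,13,15): 0⊕1⊕0⊕1⊕0⊕1⊕1⊕0 = 0
s2 (pos 2,3,6,7,10,11,14,15): 0⊕1⊕1⊕1⊕0⊕1⊕0⊕0 = 0
s4 (pos 4,5,6,7,12,13,14,15): 0⊕0⊕1⊕1⊕1⊕1⊕0⊕0 = 0
s8 (pos 8,9,10,11,12,13,14,15): 1⊕0⊕0⊕1⊕1⊕1⊕0⊕0 = 0
Syndrome s8…s1 = 0000 → no error.

0000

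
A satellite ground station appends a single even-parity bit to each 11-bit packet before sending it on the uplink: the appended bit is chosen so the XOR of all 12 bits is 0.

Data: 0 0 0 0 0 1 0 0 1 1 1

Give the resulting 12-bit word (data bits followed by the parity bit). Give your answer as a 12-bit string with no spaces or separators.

000001001110

XOR of the 11 data bits: 0⊕0⊕0⊕0⊕0⊕1⊕0⊕0⊕1⊕1⊕1 = 0
Parity bit = 0 (so all 12 bits XOR to 0).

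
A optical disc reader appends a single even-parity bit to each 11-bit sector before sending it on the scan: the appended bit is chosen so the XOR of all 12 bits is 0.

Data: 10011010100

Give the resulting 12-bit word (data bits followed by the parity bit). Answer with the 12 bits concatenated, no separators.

XOR of the 11 data bits: 1⊕0⊕0⊕1⊕1⊕0⊕1⊕0⊕1⊕0⊕0 = 1
Parity bit = 1 (so all 12 bits XOR to 0).

100110101001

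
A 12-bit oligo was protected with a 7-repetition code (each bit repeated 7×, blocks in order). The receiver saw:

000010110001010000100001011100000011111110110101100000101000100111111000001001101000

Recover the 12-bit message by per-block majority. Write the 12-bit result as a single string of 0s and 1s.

Block 1 (0000101): 2 ones → 0
Block 2 (1000101): 3 ones → 0
Block 3 (0000100): 1 one → 0
Block 4 (0010111): 4 ones → 1
Block 5 (0000001): 1 one → 0
Block 6 (1111110): 6 ones → 1
Block 7 (1101011): 5 ones → 1
Block 8 (0000010): 1 one → 0
Block 9 (1000100): 2 ones → 0
Block 10 (1111110): 6 ones → 1
Block 11 (0000100): 1 one → 0
Block 12 (1101000): 3 ones → 0

000101100100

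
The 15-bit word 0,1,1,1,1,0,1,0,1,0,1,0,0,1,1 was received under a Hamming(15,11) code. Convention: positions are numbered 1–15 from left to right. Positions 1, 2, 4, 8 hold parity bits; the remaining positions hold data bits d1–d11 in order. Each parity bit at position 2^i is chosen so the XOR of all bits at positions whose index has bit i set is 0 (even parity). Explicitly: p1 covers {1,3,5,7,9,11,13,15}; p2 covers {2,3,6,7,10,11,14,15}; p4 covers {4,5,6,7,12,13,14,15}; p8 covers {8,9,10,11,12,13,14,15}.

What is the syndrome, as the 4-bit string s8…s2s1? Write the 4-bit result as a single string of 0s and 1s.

s1 (pos 1,3,5,7,9,11,13,15): 0⊕1⊕1⊕1⊕1⊕1⊕0⊕1 = 0
s2 (pos 2,3,6,7,10,11,14,15): 1⊕1⊕0⊕1⊕0⊕1⊕1⊕1 = 0
s4 (pos 4,5,6,7,12,13,14,15): 1⊕1⊕0⊕1⊕0⊕0⊕1⊕1 = 1
s8 (pos 8,9,10,11,12,13,14,15): 0⊕1⊕0⊕1⊕0⊕0⊕1⊕1 = 0
Syndrome s8…s1 = 0100 → error at position 4.

0100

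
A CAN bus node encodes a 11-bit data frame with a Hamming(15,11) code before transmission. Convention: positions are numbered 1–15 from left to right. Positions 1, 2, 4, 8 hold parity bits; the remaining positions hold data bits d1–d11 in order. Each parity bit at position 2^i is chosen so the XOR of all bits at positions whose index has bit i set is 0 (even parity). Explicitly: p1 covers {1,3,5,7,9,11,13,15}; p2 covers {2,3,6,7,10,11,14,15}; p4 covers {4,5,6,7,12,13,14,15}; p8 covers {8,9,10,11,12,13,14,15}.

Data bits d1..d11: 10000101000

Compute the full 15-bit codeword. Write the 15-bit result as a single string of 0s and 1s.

101100000101000

Place data at non-parity positions: p1 p2 1 p4 0 0 0 p8 0 1 0 1 0 0 0
p1 (pos 1,3,5,7,9,11,13,15): XOR of data positions = 1⊕0⊕0⊕0⊕0⊕0⊕0 = 1
p2 (pos 2,3,6,7,10,11,14,15): XOR of data positions = 1⊕0⊕0⊕1⊕0⊕0⊕0 = 0
p4 (pos 4,5,6,7,12,13,14,15): XOR of data positions = 0⊕0⊕0⊕1⊕0⊕0⊕0 = 1
p8 (pos 8,9,10,11,12,13,14,15): XOR of data positions = 0⊕1⊕0⊕1⊕0⊕0⊕0 = 0
Codeword: 101100000101000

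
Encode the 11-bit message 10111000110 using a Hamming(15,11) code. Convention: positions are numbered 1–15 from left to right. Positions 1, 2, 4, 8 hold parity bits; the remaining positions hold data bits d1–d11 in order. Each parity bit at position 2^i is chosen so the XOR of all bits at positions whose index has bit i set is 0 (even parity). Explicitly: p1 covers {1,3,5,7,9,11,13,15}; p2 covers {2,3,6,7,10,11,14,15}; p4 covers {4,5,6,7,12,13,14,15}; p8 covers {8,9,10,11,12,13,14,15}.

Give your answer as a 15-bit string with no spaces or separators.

001001111000110

Place data at non-parity positions: p1 p2 1 p4 0 1 1 p8 1 0 0 0 1 1 0
p1 (pos 1,3,5,7,9,11,13,15): XOR of data positions = 1⊕0⊕1⊕1⊕0⊕1⊕0 = 0
p2 (pos 2,3,6,7,10,11,14,15): XOR of data positions = 1⊕1⊕1⊕0⊕0⊕1⊕0 = 0
p4 (pos 4,5,6,7,12,13,14,15): XOR of data positions = 0⊕1⊕1⊕0⊕1⊕1⊕0 = 0
p8 (pos 8,9,10,11,12,13,14,15): XOR of data positions = 1⊕0⊕0⊕0⊕1⊕1⊕0 = 1
Codeword: 001001111000110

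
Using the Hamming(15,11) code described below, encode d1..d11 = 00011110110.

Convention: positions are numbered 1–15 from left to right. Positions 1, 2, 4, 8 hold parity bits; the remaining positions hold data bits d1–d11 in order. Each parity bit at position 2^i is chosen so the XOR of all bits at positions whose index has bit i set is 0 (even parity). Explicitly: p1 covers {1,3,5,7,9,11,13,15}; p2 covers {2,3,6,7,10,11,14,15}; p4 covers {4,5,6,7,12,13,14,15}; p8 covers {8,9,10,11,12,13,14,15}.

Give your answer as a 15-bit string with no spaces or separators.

000100111110110

Place data at non-parity positions: p1 p2 0 p4 0 0 1 p8 1 1 1 0 1 1 0
p1 (pos 1,3,5,7,9,11,13,15): XOR of data positions = 0⊕0⊕1⊕1⊕1⊕1⊕0 = 0
p2 (pos 2,3,6,7,10,11,14,15): XOR of data positions = 0⊕0⊕1⊕1⊕1⊕1⊕0 = 0
p4 (pos 4,5,6,7,12,13,14,15): XOR of data positions = 0⊕0⊕1⊕0⊕1⊕1⊕0 = 1
p8 (pos 8,9,10,11,12,13,14,15): XOR of data positions = 1⊕1⊕1⊕0⊕1⊕1⊕0 = 1
Codeword: 000100111110110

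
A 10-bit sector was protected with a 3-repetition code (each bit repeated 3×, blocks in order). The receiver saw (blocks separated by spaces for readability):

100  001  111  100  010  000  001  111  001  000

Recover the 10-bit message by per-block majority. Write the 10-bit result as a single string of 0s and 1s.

Block 1 (100): 1 one → 0
Block 2 (001): 1 one → 0
Block 3 (111): 3 ones → 1
Block 4 (100): 1 one → 0
Block 5 (010): 1 one → 0
Block 6 (000): 0 ones → 0
Block 7 (001): 1 one → 0
Block 8 (111): 3 ones → 1
Block 9 (001): 1 one → 0
Block 10 (000): 0 ones → 0

0010000100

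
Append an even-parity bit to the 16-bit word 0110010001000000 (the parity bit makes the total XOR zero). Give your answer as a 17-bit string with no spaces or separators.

XOR of the 16 data bits: 0⊕1⊕1⊕0⊕0⊕1⊕0⊕0⊕0⊕1⊕0⊕0⊕0⊕0⊕0⊕0 = 0
Parity bit = 0 (so all 17 bits XOR to 0).

01100100010000000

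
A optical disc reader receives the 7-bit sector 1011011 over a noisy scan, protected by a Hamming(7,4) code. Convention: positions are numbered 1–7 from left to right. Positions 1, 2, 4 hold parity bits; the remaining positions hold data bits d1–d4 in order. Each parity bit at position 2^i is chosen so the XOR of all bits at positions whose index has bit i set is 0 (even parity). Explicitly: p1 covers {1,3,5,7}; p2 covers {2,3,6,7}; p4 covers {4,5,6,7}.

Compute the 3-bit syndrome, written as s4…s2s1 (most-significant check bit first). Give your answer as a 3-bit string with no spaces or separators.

s1 (pos 1,3,5,7): 1⊕1⊕0⊕1 = 1
s2 (pos 2,3,6,7): 0⊕1⊕1⊕1 = 1
s4 (pos 4,5,6,7): 1⊕0⊕1⊕1 = 1
Syndrome s4…s1 = 111 → error at position 7.

111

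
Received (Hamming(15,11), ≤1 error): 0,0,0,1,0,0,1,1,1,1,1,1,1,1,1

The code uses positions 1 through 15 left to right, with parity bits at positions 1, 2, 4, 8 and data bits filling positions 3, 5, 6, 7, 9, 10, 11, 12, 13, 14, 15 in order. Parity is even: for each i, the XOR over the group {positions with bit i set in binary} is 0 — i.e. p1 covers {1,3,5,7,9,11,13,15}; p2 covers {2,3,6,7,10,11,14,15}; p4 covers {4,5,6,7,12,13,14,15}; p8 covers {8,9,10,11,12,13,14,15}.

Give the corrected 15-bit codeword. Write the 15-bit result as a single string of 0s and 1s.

s1 (pos 1,3,5,7,9,11,13,15): 0⊕0⊕0⊕1⊕1⊕1⊕1⊕1 = 1
s2 (pos 2,3,6,7,10,11,14,15): 0⊕0⊕0⊕1⊕1⊕1⊕1⊕1 = 1
s4 (pos 4,5,6,7,12,13,14,15): 1⊕0⊕0⊕1⊕1⊕1⊕1⊕1 = 0
s8 (pos 8,9,10,11,12,13,14,15): 1⊕1⊕1⊕1⊕1⊕1⊕1⊕1 = 0
Syndrome s8…s1 = 0011 → error at position 3.
Flip position 3: 000100111111111 → 001100111111111

001100111111111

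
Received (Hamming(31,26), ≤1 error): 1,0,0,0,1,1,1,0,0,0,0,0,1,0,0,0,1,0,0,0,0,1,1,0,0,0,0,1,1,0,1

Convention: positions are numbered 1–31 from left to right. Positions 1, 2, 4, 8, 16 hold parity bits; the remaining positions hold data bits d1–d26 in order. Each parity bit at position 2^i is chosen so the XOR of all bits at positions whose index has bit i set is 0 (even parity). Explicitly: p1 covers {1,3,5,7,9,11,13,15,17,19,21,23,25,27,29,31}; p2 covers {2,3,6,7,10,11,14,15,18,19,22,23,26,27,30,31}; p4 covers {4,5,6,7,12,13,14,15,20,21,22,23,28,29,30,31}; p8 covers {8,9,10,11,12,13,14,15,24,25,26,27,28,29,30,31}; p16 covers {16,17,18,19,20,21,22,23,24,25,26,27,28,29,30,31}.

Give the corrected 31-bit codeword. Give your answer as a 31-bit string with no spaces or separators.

1000101000001000100001100001101

s1 (pos 1,3,5,7,9,11,13,15,17,19,21,23,25,27,29,31): 1⊕0⊕1⊕1⊕0⊕0⊕1⊕0⊕1⊕0⊕0⊕1⊕0⊕0⊕1⊕1 = 0
s2 (pos 2,3,6,7,10,11,14,15,18,19,22,23,26,27,30,31): 0⊕0⊕1⊕1⊕0⊕0⊕0⊕0⊕0⊕0⊕1⊕1⊕0⊕0⊕0⊕1 = 1
s4 (pos 4,5,6,7,12,13,14,15,20,21,22,23,28,29,30,31): 0⊕1⊕1⊕1⊕0⊕1⊕0⊕0⊕0⊕0⊕1⊕1⊕1⊕1⊕0⊕1 = 1
s8 (pos 8,9,10,11,12,13,14,15,24,25,26,27,28,29,30,31): 0⊕0⊕0⊕0⊕0⊕1⊕0⊕0⊕0⊕0⊕0⊕0⊕1⊕1⊕0⊕1 = 0
s16 (pos 16,17,18,19,20,21,22,23,24,25,26,27,28,29,30,31): 0⊕1⊕0⊕0⊕0⊕0⊕1⊕1⊕0⊕0⊕0⊕0⊕1⊕1⊕0⊕1 = 0
Syndrome s16…s1 = 00110 → error at position 6.
Flip position 6: 1000111000001000100001100001101 → 1000101000001000100001100001101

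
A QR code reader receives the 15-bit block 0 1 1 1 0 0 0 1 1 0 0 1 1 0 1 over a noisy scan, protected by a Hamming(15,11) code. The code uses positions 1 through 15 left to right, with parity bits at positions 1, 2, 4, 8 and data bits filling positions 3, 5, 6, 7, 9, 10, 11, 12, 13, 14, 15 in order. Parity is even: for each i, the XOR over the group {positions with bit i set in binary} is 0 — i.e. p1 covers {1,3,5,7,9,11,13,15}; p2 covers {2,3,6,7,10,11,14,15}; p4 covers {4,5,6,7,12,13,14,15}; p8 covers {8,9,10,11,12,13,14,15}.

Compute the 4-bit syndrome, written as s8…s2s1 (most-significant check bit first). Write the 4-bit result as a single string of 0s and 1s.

1010

s1 (pos 1,3,5,7,9,11,13,15): 0⊕1⊕0⊕0⊕1⊕0⊕1⊕1 = 0
s2 (pos 2,3,6,7,10,11,14,15): 1⊕1⊕0⊕0⊕0⊕0⊕0⊕1 = 1
s4 (pos 4,5,6,7,12,13,14,15): 1⊕0⊕0⊕0⊕1⊕1⊕0⊕1 = 0
s8 (pos 8,9,10,11,12,13,14,15): 1⊕1⊕0⊕0⊕1⊕1⊕0⊕1 = 1
Syndrome s8…s1 = 1010 → error at position 10.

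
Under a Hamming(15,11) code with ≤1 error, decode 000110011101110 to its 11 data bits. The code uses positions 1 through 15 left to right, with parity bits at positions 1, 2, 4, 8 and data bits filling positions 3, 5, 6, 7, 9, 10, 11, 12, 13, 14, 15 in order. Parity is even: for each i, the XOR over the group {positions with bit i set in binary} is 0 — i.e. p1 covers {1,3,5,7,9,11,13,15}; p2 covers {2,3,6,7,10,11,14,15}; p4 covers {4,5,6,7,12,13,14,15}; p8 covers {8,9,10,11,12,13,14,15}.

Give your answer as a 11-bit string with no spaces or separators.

s1 (pos 1,3,5,7,9,11,13,15): 0⊕0⊕1⊕0⊕1⊕0⊕1⊕0 = 1
s2 (pos 2,3,6,7,10,11,14,15): 0⊕0⊕0⊕0⊕1⊕0⊕1⊕0 = 0
s4 (pos 4,5,6,7,12,13,14,15): 1⊕1⊕0⊕0⊕1⊕1⊕1⊕0 = 1
s8 (pos 8,9,10,11,12,13,14,15): 1⊕1⊕1⊕0⊕1⊕1⊕1⊕0 = 0
Syndrome s8…s1 = 0101 → error at position 5.
Flip position 5: 000110011101110 → 000100011101110
Read data bits from positions 3,5,6,7,9,10,11,12,13,14,15: 00001101110

00001101110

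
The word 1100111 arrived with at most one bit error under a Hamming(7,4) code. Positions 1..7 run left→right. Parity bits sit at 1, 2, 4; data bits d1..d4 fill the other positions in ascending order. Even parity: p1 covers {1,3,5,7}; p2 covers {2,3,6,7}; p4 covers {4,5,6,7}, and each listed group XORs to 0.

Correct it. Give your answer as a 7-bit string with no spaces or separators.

s1 (pos 1,3,5,7): 1⊕0⊕1⊕1 = 1
s2 (pos 2,3,6,7): 1⊕0⊕1⊕1 = 1
s4 (pos 4,5,6,7): 0⊕1⊕1⊕1 = 1
Syndrome s4…s1 = 111 → error at position 7.
Flip position 7: 1100111 → 1100110

1100110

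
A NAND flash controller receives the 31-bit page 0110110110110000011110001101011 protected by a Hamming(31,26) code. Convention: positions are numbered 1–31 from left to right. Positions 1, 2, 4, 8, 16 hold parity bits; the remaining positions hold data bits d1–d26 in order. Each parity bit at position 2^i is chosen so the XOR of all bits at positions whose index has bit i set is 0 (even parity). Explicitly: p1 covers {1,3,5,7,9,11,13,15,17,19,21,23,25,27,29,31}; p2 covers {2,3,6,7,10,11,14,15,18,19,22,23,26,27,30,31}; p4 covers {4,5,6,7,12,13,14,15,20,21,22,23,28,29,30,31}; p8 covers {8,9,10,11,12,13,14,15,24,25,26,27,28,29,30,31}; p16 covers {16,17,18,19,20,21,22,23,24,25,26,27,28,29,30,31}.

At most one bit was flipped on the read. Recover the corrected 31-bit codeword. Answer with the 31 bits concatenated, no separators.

s1 (pos 1,3,5,7,9,11,13,15,17,19,21,23,25,27,29,31): 0⊕1⊕1⊕0⊕1⊕1⊕0⊕0⊕0⊕1⊕1⊕0⊕1⊕0⊕0⊕1 = 0
s2 (pos 2,3,6,7,10,11,14,15,18,19,22,23,26,27,30,31): 1⊕1⊕1⊕0⊕0⊕1⊕0⊕0⊕1⊕1⊕0⊕0⊕1⊕0⊕1⊕1 = 1
s4 (pos 4,5,6,7,12,13,14,15,20,21,22,23,28,29,30,31): 0⊕1⊕1⊕0⊕1⊕0⊕0⊕0⊕1⊕1⊕0⊕0⊕1⊕0⊕1⊕1 = 0
s8 (pos 8,9,10,11,12,13,14,15,24,25,26,27,28,29,30,31): 1⊕1⊕0⊕1⊕1⊕0⊕0⊕0⊕0⊕1⊕1⊕0⊕1⊕0⊕1⊕1 = 1
s16 (pos 16,17,18,19,20,21,22,23,24,25,26,27,28,29,30,31): 0⊕0⊕1⊕1⊕1⊕1⊕0⊕0⊕0⊕1⊕1⊕0⊕1⊕0⊕1⊕1 = 1
Syndrome s16…s1 = 11010 → error at position 26.
Flip position 26: 0110110110110000011110001101011 → 0110110110110000011110001001011

0110110110110000011110001001011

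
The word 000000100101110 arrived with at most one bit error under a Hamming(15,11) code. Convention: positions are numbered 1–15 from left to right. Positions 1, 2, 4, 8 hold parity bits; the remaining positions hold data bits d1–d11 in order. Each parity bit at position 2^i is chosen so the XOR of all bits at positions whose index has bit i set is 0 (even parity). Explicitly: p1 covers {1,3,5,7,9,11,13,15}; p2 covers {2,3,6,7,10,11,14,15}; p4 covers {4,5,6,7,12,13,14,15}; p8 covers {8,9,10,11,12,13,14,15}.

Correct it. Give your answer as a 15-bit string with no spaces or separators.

s1 (pos 1,3,5,7,9,11,13,15): 0⊕0⊕0⊕1⊕0⊕0⊕1⊕0 = 0
s2 (pos 2,3,6,7,10,11,14,15): 0⊕0⊕0⊕1⊕1⊕0⊕1⊕0 = 1
s4 (pos 4,5,6,7,12,13,14,15): 0⊕0⊕0⊕1⊕1⊕1⊕1⊕0 = 0
s8 (pos 8,9,10,11,12,13,14,15): 0⊕0⊕1⊕0⊕1⊕1⊕1⊕0 = 0
Syndrome s8…s1 = 0010 → error at position 2.
Flip position 2: 000000100101110 → 010000100101110

010000100101110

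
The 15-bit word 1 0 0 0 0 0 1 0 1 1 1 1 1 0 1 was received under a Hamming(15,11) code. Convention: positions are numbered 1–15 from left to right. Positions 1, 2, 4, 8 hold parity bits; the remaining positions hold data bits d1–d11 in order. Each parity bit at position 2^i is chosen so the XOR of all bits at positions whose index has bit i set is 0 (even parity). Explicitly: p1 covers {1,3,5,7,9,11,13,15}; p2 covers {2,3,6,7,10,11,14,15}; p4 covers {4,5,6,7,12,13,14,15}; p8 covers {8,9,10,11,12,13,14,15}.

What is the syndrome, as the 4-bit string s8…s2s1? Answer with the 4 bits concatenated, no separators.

s1 (pos 1,3,5,7,9,11,13,15): 1⊕0⊕0⊕1⊕1⊕1⊕1⊕1 = 0
s2 (pos 2,3,6,7,10,11,14,15): 0⊕0⊕0⊕1⊕1⊕1⊕0⊕1 = 0
s4 (pos 4,5,6,7,12,13,14,15): 0⊕0⊕0⊕1⊕1⊕1⊕0⊕1 = 0
s8 (pos 8,9,10,11,12,13,14,15): 0⊕1⊕1⊕1⊕1⊕1⊕0⊕1 = 0
Syndrome s8…s1 = 0000 → no error.

0000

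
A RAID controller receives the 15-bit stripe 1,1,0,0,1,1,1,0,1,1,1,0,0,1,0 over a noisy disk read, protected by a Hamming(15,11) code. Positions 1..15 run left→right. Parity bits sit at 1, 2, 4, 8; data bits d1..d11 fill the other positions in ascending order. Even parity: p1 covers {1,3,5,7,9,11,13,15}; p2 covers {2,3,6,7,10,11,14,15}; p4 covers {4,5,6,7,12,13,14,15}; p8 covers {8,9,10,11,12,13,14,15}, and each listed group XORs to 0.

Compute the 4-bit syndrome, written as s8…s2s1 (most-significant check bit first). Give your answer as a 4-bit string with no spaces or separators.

0001

s1 (pos 1,3,5,7,9,11,13,15): 1⊕0⊕1⊕1⊕1⊕1⊕0⊕0 = 1
s2 (pos 2,3,6,7,10,11,14,15): 1⊕0⊕1⊕1⊕1⊕1⊕1⊕0 = 0
s4 (pos 4,5,6,7,12,13,14,15): 0⊕1⊕1⊕1⊕0⊕0⊕1⊕0 = 0
s8 (pos 8,9,10,11,12,13,14,15): 0⊕1⊕1⊕1⊕0⊕0⊕1⊕0 = 0
Syndrome s8…s1 = 0001 → error at position 1.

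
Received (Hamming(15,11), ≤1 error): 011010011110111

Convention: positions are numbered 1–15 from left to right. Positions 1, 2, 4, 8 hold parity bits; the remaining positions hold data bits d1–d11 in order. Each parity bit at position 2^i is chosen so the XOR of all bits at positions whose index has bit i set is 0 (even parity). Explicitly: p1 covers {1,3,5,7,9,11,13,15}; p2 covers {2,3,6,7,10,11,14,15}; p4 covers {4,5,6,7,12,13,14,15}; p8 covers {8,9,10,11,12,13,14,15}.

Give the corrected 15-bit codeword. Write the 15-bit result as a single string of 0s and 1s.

011010001110111

s1 (pos 1,3,5,7,9,11,13,15): 0⊕1⊕1⊕0⊕1⊕1⊕1⊕1 = 0
s2 (pos 2,3,6,7,10,11,14,15): 1⊕1⊕0⊕0⊕1⊕1⊕1⊕1 = 0
s4 (pos 4,5,6,7,12,13,14,15): 0⊕1⊕0⊕0⊕0⊕1⊕1⊕1 = 0
s8 (pos 8,9,10,11,12,13,14,15): 1⊕1⊕1⊕1⊕0⊕1⊕1⊕1 = 1
Syndrome s8…s1 = 1000 → error at position 8.
Flip position 8: 011010011110111 → 011010001110111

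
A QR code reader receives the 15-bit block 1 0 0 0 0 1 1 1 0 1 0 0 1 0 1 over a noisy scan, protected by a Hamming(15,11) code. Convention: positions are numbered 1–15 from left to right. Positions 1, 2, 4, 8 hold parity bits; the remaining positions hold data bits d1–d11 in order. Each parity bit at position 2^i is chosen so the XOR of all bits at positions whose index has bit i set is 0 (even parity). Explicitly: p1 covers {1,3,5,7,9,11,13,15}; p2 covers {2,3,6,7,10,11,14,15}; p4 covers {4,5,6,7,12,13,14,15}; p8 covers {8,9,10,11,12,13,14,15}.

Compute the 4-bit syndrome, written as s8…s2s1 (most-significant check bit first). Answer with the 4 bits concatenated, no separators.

s1 (pos 1,3,5,7,9,11,13,15): 1⊕0⊕0⊕1⊕0⊕0⊕1⊕1 = 0
s2 (pos 2,3,6,7,10,11,14,15): 0⊕0⊕1⊕1⊕1⊕0⊕0⊕1 = 0
s4 (pos 4,5,6,7,12,13,14,15): 0⊕0⊕1⊕1⊕0⊕1⊕0⊕1 = 0
s8 (pos 8,9,10,11,12,13,14,15): 1⊕0⊕1⊕0⊕0⊕1⊕0⊕1 = 0
Syndrome s8…s1 = 0000 → no error.

0000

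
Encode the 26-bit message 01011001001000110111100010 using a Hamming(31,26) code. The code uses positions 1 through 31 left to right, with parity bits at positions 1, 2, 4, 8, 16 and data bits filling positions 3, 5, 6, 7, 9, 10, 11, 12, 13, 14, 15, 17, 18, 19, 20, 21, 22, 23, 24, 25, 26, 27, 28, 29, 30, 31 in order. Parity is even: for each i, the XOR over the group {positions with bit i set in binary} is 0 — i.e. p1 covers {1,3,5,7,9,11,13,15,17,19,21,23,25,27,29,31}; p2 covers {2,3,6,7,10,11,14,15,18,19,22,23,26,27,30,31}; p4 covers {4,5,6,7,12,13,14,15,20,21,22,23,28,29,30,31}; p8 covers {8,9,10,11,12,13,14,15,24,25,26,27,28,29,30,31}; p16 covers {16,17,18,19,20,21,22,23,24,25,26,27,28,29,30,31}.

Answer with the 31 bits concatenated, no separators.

Place data at non-parity positions: p1 p2 0 p4 1 0 1 p8 1 0 0 1 0 0 1 p16 0 0 0 1 1 0 1 1 1 1 0 0 0 1 0
p1 (pos 1,3,5,7,9,11,13,15,17,19,21,23,25,27,29,31): XOR of data positions = 0⊕1⊕1⊕1⊕0⊕0⊕1⊕0⊕0⊕1⊕1⊕1⊕0⊕0⊕0 = 1
p2 (pos 2,3,6,7,10,11,14,15,18,19,22,23,26,27,30,31): XOR of data positions = 0⊕0⊕1⊕0⊕0⊕0⊕1⊕0⊕0⊕0⊕1⊕1⊕0⊕1⊕0 = 1
p4 (pos 4,5,6,7,12,13,14,15,20,21,22,23,28,29,30,31): XOR of data positions = 1⊕0⊕1⊕1⊕0⊕0⊕1⊕1⊕1⊕0⊕1⊕0⊕0⊕1⊕0 = 0
p8 (pos 8,9,10,11,12,13,14,15,24,25,26,27,28,29,30,31): XOR of data positions = 1⊕0⊕0⊕1⊕0⊕0⊕1⊕1⊕1⊕1⊕0⊕0⊕0⊕1⊕0 = 1
p16 (pos 16,17,18,19,20,21,22,23,24,25,26,27,28,29,30,31): XOR of data positions = 0⊕0⊕0⊕1⊕1⊕0⊕1⊕1⊕1⊕1⊕0⊕0⊕0⊕1⊕0 = 1
Codeword: 1100101110010011000110111100010

1100101110010011000110111100010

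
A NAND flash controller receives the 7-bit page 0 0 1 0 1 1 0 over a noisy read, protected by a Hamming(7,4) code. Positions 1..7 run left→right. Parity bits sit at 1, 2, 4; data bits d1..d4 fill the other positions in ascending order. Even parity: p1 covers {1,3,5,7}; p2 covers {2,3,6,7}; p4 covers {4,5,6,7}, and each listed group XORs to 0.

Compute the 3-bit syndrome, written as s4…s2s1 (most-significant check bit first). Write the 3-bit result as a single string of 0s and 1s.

s1 (pos 1,3,5,7): 0⊕1⊕1⊕0 = 0
s2 (pos 2,3,6,7): 0⊕1⊕1⊕0 = 0
s4 (pos 4,5,6,7): 0⊕1⊕1⊕0 = 0
Syndrome s4…s1 = 000 → no error.

000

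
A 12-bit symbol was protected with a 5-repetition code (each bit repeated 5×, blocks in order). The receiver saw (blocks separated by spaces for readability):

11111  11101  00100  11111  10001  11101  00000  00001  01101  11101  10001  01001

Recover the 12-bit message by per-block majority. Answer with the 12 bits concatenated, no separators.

110101001100

Block 1 (11111): 5 ones → 1
Block 2 (11101): 4 ones → 1
Block 3 (00100): 1 one → 0
Block 4 (11111): 5 ones → 1
Block 5 (10001): 2 ones → 0
Block 6 (11101): 4 ones → 1
Block 7 (00000): 0 ones → 0
Block 8 (00001): 1 one → 0
Block 9 (01101): 3 ones → 1
Block 10 (11101): 4 ones → 1
Block 11 (10001): 2 ones → 0
Block 12 (01001): 2 ones → 0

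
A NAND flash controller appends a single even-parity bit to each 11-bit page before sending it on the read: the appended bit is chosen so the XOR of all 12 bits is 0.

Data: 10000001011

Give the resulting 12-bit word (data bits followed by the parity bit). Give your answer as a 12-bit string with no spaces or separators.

XOR of the 11 data bits: 1⊕0⊕0⊕0⊕0⊕0⊕0⊕1⊕0⊕1⊕1 = 0
Parity bit = 0 (so all 12 bits XOR to 0).

100000010110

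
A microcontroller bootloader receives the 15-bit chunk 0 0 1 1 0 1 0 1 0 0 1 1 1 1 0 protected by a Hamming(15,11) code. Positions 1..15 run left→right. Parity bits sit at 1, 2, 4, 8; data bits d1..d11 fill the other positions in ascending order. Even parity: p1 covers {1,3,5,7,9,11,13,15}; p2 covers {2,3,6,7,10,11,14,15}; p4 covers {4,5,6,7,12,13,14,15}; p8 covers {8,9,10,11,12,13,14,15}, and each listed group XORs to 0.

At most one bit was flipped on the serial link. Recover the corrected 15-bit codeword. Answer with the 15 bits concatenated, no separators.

001101010011010

s1 (pos 1,3,5,7,9,11,13,15): 0⊕1⊕0⊕0⊕0⊕1⊕1⊕0 = 1
s2 (pos 2,3,6,7,10,11,14,15): 0⊕1⊕1⊕0⊕0⊕1⊕1⊕0 = 0
s4 (pos 4,5,6,7,12,13,14,15): 1⊕0⊕1⊕0⊕1⊕1⊕1⊕0 = 1
s8 (pos 8,9,10,11,12,13,14,15): 1⊕0⊕0⊕1⊕1⊕1⊕1⊕0 = 1
Syndrome s8…s1 = 1101 → error at position 13.
Flip position 13: 001101010011110 → 001101010011010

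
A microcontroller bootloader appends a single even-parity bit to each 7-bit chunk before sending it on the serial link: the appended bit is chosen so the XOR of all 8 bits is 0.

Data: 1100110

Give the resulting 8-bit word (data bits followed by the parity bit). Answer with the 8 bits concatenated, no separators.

11001100

XOR of the 7 data bits: 1⊕1⊕0⊕0⊕1⊕1⊕0 = 0
Parity bit = 0 (so all 8 bits XOR to 0).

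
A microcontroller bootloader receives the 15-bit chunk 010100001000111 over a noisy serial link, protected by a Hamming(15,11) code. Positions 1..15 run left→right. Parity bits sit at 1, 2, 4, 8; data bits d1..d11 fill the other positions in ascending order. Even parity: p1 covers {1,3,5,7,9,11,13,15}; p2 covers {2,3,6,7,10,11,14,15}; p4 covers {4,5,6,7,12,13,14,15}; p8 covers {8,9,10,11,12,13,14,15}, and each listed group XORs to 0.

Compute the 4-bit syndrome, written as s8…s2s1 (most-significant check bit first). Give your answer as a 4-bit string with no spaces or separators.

0011

s1 (pos 1,3,5,7,9,11,13,15): 0⊕0⊕0⊕0⊕1⊕0⊕1⊕1 = 1
s2 (pos 2,3,6,7,10,11,14,15): 1⊕0⊕0⊕0⊕0⊕0⊕1⊕1 = 1
s4 (pos 4,5,6,7,12,13,14,15): 1⊕0⊕0⊕0⊕0⊕1⊕1⊕1 = 0
s8 (pos 8,9,10,11,12,13,14,15): 0⊕1⊕0⊕0⊕0⊕1⊕1⊕1 = 0
Syndrome s8…s1 = 0011 → error at position 3.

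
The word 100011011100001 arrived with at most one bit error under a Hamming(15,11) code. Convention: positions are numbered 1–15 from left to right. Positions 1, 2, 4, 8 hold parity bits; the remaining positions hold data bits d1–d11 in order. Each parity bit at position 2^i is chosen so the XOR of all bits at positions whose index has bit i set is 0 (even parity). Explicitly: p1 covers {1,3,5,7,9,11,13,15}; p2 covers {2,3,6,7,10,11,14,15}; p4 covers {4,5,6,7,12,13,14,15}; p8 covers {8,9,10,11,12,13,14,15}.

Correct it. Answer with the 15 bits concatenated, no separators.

100010011100001

s1 (pos 1,3,5,7,9,11,13,15): 1⊕0⊕1⊕0⊕1⊕0⊕0⊕1 = 0
s2 (pos 2,3,6,7,10,11,14,15): 0⊕0⊕1⊕0⊕1⊕0⊕0⊕1 = 1
s4 (pos 4,5,6,7,12,13,14,15): 0⊕1⊕1⊕0⊕0⊕0⊕0⊕1 = 1
s8 (pos 8,9,10,11,12,13,14,15): 1⊕1⊕1⊕0⊕0⊕0⊕0⊕1 = 0
Syndrome s8…s1 = 0110 → error at position 6.
Flip position 6: 100011011100001 → 100010011100001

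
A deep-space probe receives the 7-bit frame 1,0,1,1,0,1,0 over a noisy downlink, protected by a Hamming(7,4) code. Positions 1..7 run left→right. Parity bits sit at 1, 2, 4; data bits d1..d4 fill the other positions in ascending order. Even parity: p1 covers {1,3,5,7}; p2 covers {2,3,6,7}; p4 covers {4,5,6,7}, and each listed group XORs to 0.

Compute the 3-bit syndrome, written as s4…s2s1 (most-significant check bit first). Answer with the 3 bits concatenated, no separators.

s1 (pos 1,3,5,7): 1⊕1⊕0⊕0 = 0
s2 (pos 2,3,6,7): 0⊕1⊕1⊕0 = 0
s4 (pos 4,5,6,7): 1⊕0⊕1⊕0 = 0
Syndrome s4…s1 = 000 → no error.

000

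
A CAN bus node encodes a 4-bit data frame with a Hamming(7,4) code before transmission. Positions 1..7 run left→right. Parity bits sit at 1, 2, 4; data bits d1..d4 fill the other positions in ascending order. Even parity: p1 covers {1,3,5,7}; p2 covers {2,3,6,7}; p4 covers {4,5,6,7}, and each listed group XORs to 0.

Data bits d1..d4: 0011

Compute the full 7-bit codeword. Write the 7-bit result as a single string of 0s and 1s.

1000011

Place data at non-parity positions: p1 p2 0 p4 0 1 1
p1 (pos 1,3,5,7): XOR of data positions = 0⊕0⊕1 = 1
p2 (pos 2,3,6,7): XOR of data positions = 0⊕1⊕1 = 0
p4 (pos 4,5,6,7): XOR of data positions = 0⊕1⊕1 = 0
Codeword: 1000011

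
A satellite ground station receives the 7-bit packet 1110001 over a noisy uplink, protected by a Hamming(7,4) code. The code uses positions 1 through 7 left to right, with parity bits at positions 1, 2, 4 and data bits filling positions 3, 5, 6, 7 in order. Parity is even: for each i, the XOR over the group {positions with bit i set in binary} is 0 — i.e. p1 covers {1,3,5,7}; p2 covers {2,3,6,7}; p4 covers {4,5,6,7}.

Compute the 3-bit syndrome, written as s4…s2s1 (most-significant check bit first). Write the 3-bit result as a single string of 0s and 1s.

111

s1 (pos 1,3,5,7): 1⊕1⊕0⊕1 = 1
s2 (pos 2,3,6,7): 1⊕1⊕0⊕1 = 1
s4 (pos 4,5,6,7): 0⊕0⊕0⊕1 = 1
Syndrome s4…s1 = 111 → error at position 7.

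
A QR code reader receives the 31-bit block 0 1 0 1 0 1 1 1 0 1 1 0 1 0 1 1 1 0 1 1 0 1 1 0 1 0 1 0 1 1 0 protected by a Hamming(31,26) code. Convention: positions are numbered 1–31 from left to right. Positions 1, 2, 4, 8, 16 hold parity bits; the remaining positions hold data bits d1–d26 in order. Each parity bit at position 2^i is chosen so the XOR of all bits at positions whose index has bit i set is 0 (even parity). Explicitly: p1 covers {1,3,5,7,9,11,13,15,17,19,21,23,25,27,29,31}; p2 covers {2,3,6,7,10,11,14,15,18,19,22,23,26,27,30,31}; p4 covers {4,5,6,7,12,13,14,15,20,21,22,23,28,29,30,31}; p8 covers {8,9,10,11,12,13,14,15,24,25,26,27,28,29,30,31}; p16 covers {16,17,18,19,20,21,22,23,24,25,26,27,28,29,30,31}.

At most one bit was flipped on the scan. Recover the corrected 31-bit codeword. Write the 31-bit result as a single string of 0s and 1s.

s1 (pos 1,3,5,7,9,11,13,15,17,19,21,23,25,27,29,31): 0⊕0⊕0⊕1⊕0⊕1⊕1⊕1⊕1⊕1⊕0⊕1⊕1⊕1⊕1⊕0 = 0
s2 (pos 2,3,6,7,10,11,14,15,18,19,22,23,26,27,30,31): 1⊕0⊕1⊕1⊕1⊕1⊕0⊕1⊕0⊕1⊕1⊕1⊕0⊕1⊕1⊕0 = 1
s4 (pos 4,5,6,7,12,13,14,15,20,21,22,23,28,29,30,31): 1⊕0⊕1⊕1⊕0⊕1⊕0⊕1⊕1⊕0⊕1⊕1⊕0⊕1⊕1⊕0 = 0
s8 (pos 8,9,10,11,12,13,14,15,24,25,26,27,28,29,30,31): 1⊕0⊕1⊕1⊕0⊕1⊕0⊕1⊕0⊕1⊕0⊕1⊕0⊕1⊕1⊕0 = 1
s16 (pos 16,17,18,19,20,21,22,23,24,25,26,27,28,29,30,31): 1⊕1⊕0⊕1⊕1⊕0⊕1⊕1⊕0⊕1⊕0⊕1⊕0⊕1⊕1⊕0 = 0
Syndrome s16…s1 = 01010 → error at position 10.
Flip position 10: 0101011101101011101101101010110 → 0101011100101011101101101010110

0101011100101011101101101010110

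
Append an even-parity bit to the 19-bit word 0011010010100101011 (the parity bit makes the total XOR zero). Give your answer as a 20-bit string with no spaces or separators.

00110100101001010111

XOR of the 19 data bits: 0⊕0⊕1⊕1⊕0⊕1⊕0⊕0⊕1⊕0⊕1⊕0⊕0⊕1⊕0⊕1⊕0⊕1⊕1 = 1
Parity bit = 1 (so all 20 bits XOR to 0).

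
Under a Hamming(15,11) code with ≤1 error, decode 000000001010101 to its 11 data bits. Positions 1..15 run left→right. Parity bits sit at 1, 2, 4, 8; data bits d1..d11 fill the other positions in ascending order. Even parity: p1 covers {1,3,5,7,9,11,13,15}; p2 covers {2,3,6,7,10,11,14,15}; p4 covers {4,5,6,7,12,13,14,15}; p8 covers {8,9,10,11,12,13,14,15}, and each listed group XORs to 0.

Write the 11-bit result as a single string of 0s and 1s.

s1 (pos 1,3,5,7,9,11,13,15): 0⊕0⊕0⊕0⊕1⊕1⊕1⊕1 = 0
s2 (pos 2,3,6,7,10,11,14,15): 0⊕0⊕0⊕0⊕0⊕1⊕0⊕1 = 0
s4 (pos 4,5,6,7,12,13,14,15): 0⊕0⊕0⊕0⊕0⊕1⊕0⊕1 = 0
s8 (pos 8,9,10,11,12,13,14,15): 0⊕1⊕0⊕1⊕0⊕1⊕0⊕1 = 0
Syndrome s8…s1 = 0000 → no error.
Read data bits from positions 3,5,6,7,9,10,11,12,13,14,15: 00001010101

00001010101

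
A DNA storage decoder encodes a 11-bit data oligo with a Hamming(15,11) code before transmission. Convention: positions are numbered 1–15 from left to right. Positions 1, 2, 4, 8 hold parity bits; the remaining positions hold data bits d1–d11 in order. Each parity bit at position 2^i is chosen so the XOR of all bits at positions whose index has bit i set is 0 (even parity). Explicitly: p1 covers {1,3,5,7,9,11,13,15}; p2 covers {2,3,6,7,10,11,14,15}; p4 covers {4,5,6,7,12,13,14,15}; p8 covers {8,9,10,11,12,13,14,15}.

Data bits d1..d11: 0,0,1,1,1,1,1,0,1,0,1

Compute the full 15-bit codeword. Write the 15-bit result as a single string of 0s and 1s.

110001111110101

Place data at non-parity positions: p1 p2 0 p4 0 1 1 p8 1 1 1 0 1 0 1
p1 (pos 1,3,5,7,9,11,13,15): XOR of data positions = 0⊕0⊕1⊕1⊕1⊕1⊕1 = 1
p2 (pos 2,3,6,7,10,11,14,15): XOR of data positions = 0⊕1⊕1⊕1⊕1⊕0⊕1 = 1
p4 (pos 4,5,6,7,12,13,14,15): XOR of data positions = 0⊕1⊕1⊕0⊕1⊕0⊕1 = 0
p8 (pos 8,9,10,11,12,13,14,15): XOR of data positions = 1⊕1⊕1⊕0⊕1⊕0⊕1 = 1
Codeword: 110001111110101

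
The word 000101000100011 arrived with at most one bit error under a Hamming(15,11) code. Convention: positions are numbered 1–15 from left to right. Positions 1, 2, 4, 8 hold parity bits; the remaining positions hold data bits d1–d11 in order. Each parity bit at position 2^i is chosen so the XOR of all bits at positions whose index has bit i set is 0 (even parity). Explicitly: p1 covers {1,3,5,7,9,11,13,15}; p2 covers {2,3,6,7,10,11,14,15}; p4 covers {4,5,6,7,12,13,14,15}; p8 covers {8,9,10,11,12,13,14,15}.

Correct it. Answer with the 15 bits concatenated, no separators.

s1 (pos 1,3,5,7,9,11,13,15): 0⊕0⊕0⊕0⊕0⊕0⊕0⊕1 = 1
s2 (pos 2,3,6,7,10,11,14,15): 0⊕0⊕1⊕0⊕1⊕0⊕1⊕1 = 0
s4 (pos 4,5,6,7,12,13,14,15): 1⊕0⊕1⊕0⊕0⊕0⊕1⊕1 = 0
s8 (pos 8,9,10,11,12,13,14,15): 0⊕0⊕1⊕0⊕0⊕0⊕1⊕1 = 1
Syndrome s8…s1 = 1001 → error at position 9.
Flip position 9: 000101000100011 → 000101001100011

000101001100011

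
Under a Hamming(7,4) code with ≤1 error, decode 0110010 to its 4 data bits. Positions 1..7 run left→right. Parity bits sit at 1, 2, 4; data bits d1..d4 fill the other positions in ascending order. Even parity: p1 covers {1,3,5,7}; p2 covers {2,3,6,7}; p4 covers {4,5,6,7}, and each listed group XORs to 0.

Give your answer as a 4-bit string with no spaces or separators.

s1 (pos 1,3,5,7): 0⊕1⊕0⊕0 = 1
s2 (pos 2,3,6,7): 1⊕1⊕1⊕0 = 1
s4 (pos 4,5,6,7): 0⊕0⊕1⊕0 = 1
Syndrome s4…s1 = 111 → error at position 7.
Flip position 7: 0110010 → 0110011
Read data bits from positions 3,5,6,7: 1011

1011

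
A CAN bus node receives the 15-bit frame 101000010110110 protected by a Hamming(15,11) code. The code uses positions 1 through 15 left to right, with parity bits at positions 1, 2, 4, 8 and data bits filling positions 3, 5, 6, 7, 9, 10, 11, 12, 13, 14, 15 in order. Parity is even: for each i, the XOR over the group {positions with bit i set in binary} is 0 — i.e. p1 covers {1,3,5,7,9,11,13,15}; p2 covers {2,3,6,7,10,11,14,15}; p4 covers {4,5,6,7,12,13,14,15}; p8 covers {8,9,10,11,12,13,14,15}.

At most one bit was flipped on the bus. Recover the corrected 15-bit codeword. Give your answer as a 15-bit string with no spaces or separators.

101000000110110

s1 (pos 1,3,5,7,9,11,13,15): 1⊕1⊕0⊕0⊕0⊕1⊕1⊕0 = 0
s2 (pos 2,3,6,7,10,11,14,15): 0⊕1⊕0⊕0⊕1⊕1⊕1⊕0 = 0
s4 (pos 4,5,6,7,12,13,14,15): 0⊕0⊕0⊕0⊕0⊕1⊕1⊕0 = 0
s8 (pos 8,9,10,11,12,13,14,15): 1⊕0⊕1⊕1⊕0⊕1⊕1⊕0 = 1
Syndrome s8…s1 = 1000 → error at position 8.
Flip position 8: 101000010110110 → 101000000110110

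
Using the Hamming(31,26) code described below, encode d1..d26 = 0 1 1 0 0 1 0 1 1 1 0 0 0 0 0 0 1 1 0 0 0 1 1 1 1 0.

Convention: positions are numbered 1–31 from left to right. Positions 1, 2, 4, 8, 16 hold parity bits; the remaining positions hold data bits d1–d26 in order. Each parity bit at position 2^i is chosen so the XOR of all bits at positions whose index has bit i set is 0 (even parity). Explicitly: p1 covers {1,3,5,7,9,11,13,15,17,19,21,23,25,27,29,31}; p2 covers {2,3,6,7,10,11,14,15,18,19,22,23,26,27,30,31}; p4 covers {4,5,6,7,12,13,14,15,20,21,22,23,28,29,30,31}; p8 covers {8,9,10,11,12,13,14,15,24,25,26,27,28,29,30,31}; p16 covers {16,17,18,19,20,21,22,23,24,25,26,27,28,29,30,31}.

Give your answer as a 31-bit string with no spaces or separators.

1100110001011100000001100011110

Place data at non-parity positions: p1 p2 0 p4 1 1 0 p8 0 1 0 1 1 1 0 p16 0 0 0 0 0 1 1 0 0 0 1 1 1 1 0
p1 (pos 1,3,5,7,9,11,13,15,17,19,21,23,25,27,29,31): XOR of data positions = 0⊕1⊕0⊕0⊕0⊕1⊕0⊕0⊕0⊕0⊕1⊕0⊕1⊕1⊕0 = 1
p2 (pos 2,3,6,7,10,11,14,15,18,19,22,23,26,27,30,31): XOR of data positions = 0⊕1⊕0⊕1⊕0⊕1⊕0⊕0⊕0⊕1⊕1⊕0⊕1⊕1⊕0 = 1
p4 (pos 4,5,6,7,12,13,14,15,20,21,22,23,28,29,30,31): XOR of data positions = 1⊕1⊕0⊕1⊕1⊕1⊕0⊕0⊕0⊕1⊕1⊕1⊕1⊕1⊕0 = 0
p8 (pos 8,9,10,11,12,13,14,15,24,25,26,27,28,29,30,31): XOR of data positions = 0⊕1⊕0⊕1⊕1⊕1⊕0⊕0⊕0⊕0⊕1⊕1⊕1⊕1⊕0 = 0
p16 (pos 16,17,18,19,20,21,22,23,24,25,26,27,28,29,30,31): XOR of data positions = 0⊕0⊕0⊕0⊕0⊕1⊕1⊕0⊕0⊕0⊕1⊕1⊕1⊕1⊕0 = 0
Codeword: 1100110001011100000001100011110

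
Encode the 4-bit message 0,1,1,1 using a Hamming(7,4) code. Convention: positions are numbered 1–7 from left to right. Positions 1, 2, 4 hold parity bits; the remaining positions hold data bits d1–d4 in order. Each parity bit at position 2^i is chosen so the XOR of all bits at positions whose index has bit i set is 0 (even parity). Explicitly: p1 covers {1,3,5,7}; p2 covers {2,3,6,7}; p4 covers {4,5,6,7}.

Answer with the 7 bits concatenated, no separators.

0001111

Place data at non-parity positions: p1 p2 0 p4 1 1 1
p1 (pos 1,3,5,7): XOR of data positions = 0⊕1⊕1 = 0
p2 (pos 2,3,6,7): XOR of data positions = 0⊕1⊕1 = 0
p4 (pos 4,5,6,7): XOR of data positions = 1⊕1⊕1 = 1
Codeword: 0001111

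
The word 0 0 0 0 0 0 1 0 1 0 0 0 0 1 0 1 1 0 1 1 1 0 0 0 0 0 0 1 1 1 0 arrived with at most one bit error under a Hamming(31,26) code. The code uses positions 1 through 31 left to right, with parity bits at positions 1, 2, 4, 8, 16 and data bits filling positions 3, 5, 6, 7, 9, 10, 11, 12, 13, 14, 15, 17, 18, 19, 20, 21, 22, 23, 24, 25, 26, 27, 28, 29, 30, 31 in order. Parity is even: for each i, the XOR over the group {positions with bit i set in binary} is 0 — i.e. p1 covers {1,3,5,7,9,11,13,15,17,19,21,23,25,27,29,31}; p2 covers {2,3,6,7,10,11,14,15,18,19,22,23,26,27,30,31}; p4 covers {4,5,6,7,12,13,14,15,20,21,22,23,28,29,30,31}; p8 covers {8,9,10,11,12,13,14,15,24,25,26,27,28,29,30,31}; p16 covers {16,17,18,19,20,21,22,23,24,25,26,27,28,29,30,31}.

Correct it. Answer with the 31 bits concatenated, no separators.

0000001010010101101110000001110

s1 (pos 1,3,5,7,9,11,13,15,17,19,21,23,25,27,29,31): 0⊕0⊕0⊕1⊕1⊕0⊕0⊕0⊕1⊕1⊕1⊕0⊕0⊕0⊕1⊕0 = 0
s2 (pos 2,3,6,7,10,11,14,15,18,19,22,23,26,27,30,31): 0⊕0⊕0⊕1⊕0⊕0⊕1⊕0⊕0⊕1⊕0⊕0⊕0⊕0⊕1⊕0 = 0
s4 (pos 4,5,6,7,12,13,14,15,20,21,22,23,28,29,30,31): 0⊕0⊕0⊕1⊕0⊕0⊕1⊕0⊕1⊕1⊕0⊕0⊕1⊕1⊕1⊕0 = 1
s8 (pos 8,9,10,11,12,13,14,15,24,25,26,27,28,29,30,31): 0⊕1⊕0⊕0⊕0⊕0⊕1⊕0⊕0⊕0⊕0⊕0⊕1⊕1⊕1⊕0 = 1
s16 (pos 16,17,18,19,20,21,22,23,24,25,26,27,28,29,30,31): 1⊕1⊕0⊕1⊕1⊕1⊕0⊕0⊕0⊕0⊕0⊕0⊕1⊕1⊕1⊕0 = 0
Syndrome s16…s1 = 01100 → error at position 12.
Flip position 12: 0000001010000101101110000001110 → 0000001010010101101110000001110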